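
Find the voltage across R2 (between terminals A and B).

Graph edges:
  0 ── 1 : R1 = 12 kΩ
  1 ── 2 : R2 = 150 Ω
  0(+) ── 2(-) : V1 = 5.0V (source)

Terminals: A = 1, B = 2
R1 and R2 are in series across V1 (node 0 → node 1 → node 2), and the output A–B is taken across R2, so this is a voltage divider.
Series current: I = V1/(R1 + R2) = 5/(12000 + 150) = 5/12150 = 0.0004115 A
V_R2 = I × R2 = V1 × R2/(R1 + R2) = 5 × 150/12150 = 0.06173 V

Final answer: 0.06173 V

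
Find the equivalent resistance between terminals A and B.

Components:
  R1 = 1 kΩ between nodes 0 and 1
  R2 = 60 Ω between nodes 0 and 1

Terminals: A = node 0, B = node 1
Reduce the network between node 0 (A) and node 1 (B) by series/parallel combination:
  Rp1 = R1 ‖ R2 (parallel, both between nodes 0 and 1) = 1/(1/1000 + 1/60) = 56.6 Ω
R_eq = 56.6 Ω

Final answer: 56.6 Ω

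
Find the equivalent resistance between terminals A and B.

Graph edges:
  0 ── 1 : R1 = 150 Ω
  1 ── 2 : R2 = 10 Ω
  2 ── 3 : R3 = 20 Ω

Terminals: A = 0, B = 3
Reduce the network between node 0 (A) and node 3 (B) by series/parallel combination:
  Rs1 = R1 + R2 (series, joined only at node 1) = 150 + 10 = 160 Ω
  Rs2 = R3 + Rs1 (series, joined only at node 2) = 20 + 160 = 180 Ω
R_eq = 180 Ω

Final answer: 180 Ω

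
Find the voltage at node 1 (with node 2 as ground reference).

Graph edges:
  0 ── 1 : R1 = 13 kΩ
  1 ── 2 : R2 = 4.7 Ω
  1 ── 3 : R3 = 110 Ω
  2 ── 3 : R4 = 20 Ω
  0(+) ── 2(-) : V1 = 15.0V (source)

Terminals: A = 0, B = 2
Nodal analysis, taking node 2 as the 0 V reference.
Source V1 fixes V_0 = 15 V.
KCL at each unknown node (sum of currents leaving = 0; resistances in Ω):
  Node 1: (V_1 - 15)/13000 + (V_1 - 0)/4.7 + (V_1 - V_3)/110 = 0
  Node 3: (V_3 - V_1)/110 + (V_3 - 0)/20 = 0
Collecting terms (coefficients in siemens):
  0.2219·V_1 - 0.009091·V_3 = 0.001154
  0.05909·V_3 - 0.009091·V_1 = 0
Determinant D = (0.2219)(0.05909) - (-0.009091)(-0.009091) = 0.01303
V_1 = [(0.001154)(0.05909) - (-0.009091)(0)]/D = 0.005232 V
V_3 = [(0.2219)(0) - (0.001154)(-0.009091)]/D = 0.0008049 V
The requested potential is V_1 = 0.005232 V.

Final answer: V_1 = 0.005232 V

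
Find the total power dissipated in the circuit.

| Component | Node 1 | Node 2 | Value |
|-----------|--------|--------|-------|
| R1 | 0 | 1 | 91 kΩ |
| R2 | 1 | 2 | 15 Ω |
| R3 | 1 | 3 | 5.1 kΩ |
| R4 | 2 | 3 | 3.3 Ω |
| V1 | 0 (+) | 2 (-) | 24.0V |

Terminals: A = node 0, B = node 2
Nodal analysis, taking node 2 as the 0 V reference.
Source V1 fixes V_0 = 24 V.
KCL at each unknown node (sum of currents leaving = 0; resistances in Ω):
  Node 1: (V_1 - 24)/91000 + (V_1 - 0)/15 + (V_1 - V_3)/5100 = 0
  Node 3: (V_3 - V_1)/5100 + (V_3 - 0)/3.3 = 0
Collecting terms (coefficients in siemens):
  0.06687·V_1 - 0.0001961·V_3 = 0.0002637
  0.3032·V_3 - 0.0001961·V_1 = 0
Determinant D = (0.06687)(0.3032) - (-0.0001961)(-0.0001961) = 0.02028
V_1 = [(0.0002637)(0.3032) - (-0.0001961)(0)]/D = 0.003944 V
V_3 = [(0.06687)(0) - (0.0002637)(-0.0001961)]/D = 0.00000255 V
Power in each resistor, P = (ΔV)²/R:
  P_R1 = (24 - 0.003944)²/91000 = 0.006328 W
  P_R2 = (0.003944 - 0)²/15 = 0.000001037 W
  P_R3 = (0.003944 - 0.00000255)²/5100 = 0.000000003046 W
  P_R4 = (0 - 0.00000255)²/3.3 = 0.000000000001971 W
P_total = P_R1 + P_R2 + P_R3 + P_R4 = 0.006329 W

Final answer: 0.006329 W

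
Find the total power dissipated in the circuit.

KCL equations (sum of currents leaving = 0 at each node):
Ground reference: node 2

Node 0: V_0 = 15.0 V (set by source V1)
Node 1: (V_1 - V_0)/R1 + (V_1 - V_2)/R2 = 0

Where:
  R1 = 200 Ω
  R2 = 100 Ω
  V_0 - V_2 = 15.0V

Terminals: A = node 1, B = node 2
Nodal analysis, taking node 2 as the 0 V reference.
Source V1 fixes V_0 = 15 V.
KCL at each unknown node (sum of currents leaving = 0; resistances in Ω):
  Node 1: (V_1 - 15)/200 + (V_1 - 0)/100 = 0
Collecting terms: 0.015 × V_1 = 0.075  =>  V_1 = 5 V
Power in each resistor, P = (ΔV)²/R:
  P_R1 = (15 - 5)²/200 = 0.5 W
  P_R2 = (5 - 0)²/100 = 0.25 W
P_total = P_R1 + P_R2 = 0.75 W

Final answer: 0.75 W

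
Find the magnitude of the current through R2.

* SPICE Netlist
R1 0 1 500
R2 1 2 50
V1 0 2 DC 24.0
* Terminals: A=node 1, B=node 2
Nodal analysis, taking node 2 as the 0 V reference.
Source V1 fixes V_0 = 24 V.
KCL at each unknown node (sum of currents leaving = 0; resistances in Ω):
  Node 1: (V_1 - 24)/500 + (V_1 - 0)/50 = 0
Collecting terms: 0.022 × V_1 = 0.048  =>  V_1 = 2.182 V
I_R2 = (V_1 - V_2)/R2 = (2.182 - 0)/50 = 0.04364 A
|I_R2| = 0.04364 A

Final answer: |I_R2| = 0.04364 A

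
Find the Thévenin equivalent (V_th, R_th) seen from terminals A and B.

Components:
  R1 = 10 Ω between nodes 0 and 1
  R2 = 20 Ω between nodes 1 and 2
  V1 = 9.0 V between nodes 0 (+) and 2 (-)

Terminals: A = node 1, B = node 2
Step 1 — V_th is the open-circuit voltage V_A - V_B (nothing connected across the terminals).
Nodal analysis, taking node 2 as the 0 V reference.
Source V1 fixes V_0 = 9 V.
KCL at each unknown node (sum of currents leaving = 0; resistances in Ω):
  Node 1: (V_1 - 9)/10 + (V_1 - 0)/20 = 0
Collecting terms: 0.15 × V_1 = 0.9  =>  V_1 = 6 V
V_th = V_1 - V_2 = 6 - 0 = 6 V
Step 2 — R_th: zero the source — replace V1 by a short circuit (node 2 merges into node 0) — and find the resistance seen between A (node 1) and B (node 0).
Reduce the network between node 1 (A) and node 0 (B) by series/parallel combination:
  Rp1 = R1 ‖ R2 (parallel, both between nodes 0 and 1) = 1/(1/10 + 1/20) = 6.667 Ω
R_th = 6.667 Ω

Final answer: V_th = 6 V, R_th = 6.667 Ω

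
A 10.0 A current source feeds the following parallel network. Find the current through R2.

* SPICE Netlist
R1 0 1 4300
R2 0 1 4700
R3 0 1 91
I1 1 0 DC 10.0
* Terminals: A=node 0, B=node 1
All resistors sit directly between nodes 0 and 1, so they are in parallel and share one voltage V; the full source current 10 A splits among them.
1/R_par = 1/4300 + 1/4700 + 1/91 = 0.01143 S  =>  R_par = 87.46 Ω
V = I × R_par = 10 × 87.46 = 874.6 V
I_R2 = V/R2 = 874.6/4700 = 0.1861 A

Final answer: 0.1861 A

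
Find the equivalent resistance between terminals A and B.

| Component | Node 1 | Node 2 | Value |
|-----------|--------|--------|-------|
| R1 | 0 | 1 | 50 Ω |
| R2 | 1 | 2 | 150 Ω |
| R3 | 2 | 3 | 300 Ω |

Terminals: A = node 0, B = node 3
Reduce the network between node 0 (A) and node 3 (B) by series/parallel combination:
  Rs1 = R1 + R2 (series, joined only at node 1) = 50 + 150 = 200 Ω
  Rs2 = R3 + Rs1 (series, joined only at node 2) = 300 + 200 = 500 Ω
R_eq = 500 Ω

Final answer: 500 Ω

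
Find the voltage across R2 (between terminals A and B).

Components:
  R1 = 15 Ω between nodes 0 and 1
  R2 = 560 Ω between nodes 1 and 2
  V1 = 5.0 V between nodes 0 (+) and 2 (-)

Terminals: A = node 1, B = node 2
R1 and R2 are in series across V1 (node 0 → node 1 → node 2), and the output A–B is taken across R2, so this is a voltage divider.
Series current: I = V1/(R1 + R2) = 5/(15 + 560) = 5/575 = 0.008696 A
V_R2 = I × R2 = V1 × R2/(R1 + R2) = 5 × 560/575 = 4.87 V

Final answer: 4.87 V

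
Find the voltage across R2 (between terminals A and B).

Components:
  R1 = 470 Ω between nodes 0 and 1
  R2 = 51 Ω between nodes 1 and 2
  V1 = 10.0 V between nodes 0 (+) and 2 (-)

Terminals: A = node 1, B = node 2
R1 and R2 are in series across V1 (node 0 → node 1 → node 2), and the output A–B is taken across R2, so this is a voltage divider.
Series current: I = V1/(R1 + R2) = 10/(470 + 51) = 10/521 = 0.01919 A
V_R2 = I × R2 = V1 × R2/(R1 + R2) = 10 × 51/521 = 0.9789 V

Final answer: 0.9789 V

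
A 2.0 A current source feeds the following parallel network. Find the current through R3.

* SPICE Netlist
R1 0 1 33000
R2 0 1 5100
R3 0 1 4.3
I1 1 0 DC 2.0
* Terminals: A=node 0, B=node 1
All resistors sit directly between nodes 0 and 1, so they are in parallel and share one voltage V; the full source current 2 A splits among them.
1/R_par = 1/33000 + 1/5100 + 1/4.3 = 0.2328 S  =>  R_par = 4.296 Ω
V = I × R_par = 2 × 4.296 = 8.592 V
I_R3 = V/R3 = 8.592/4.3 = 1.998 A

Final answer: 1.998 A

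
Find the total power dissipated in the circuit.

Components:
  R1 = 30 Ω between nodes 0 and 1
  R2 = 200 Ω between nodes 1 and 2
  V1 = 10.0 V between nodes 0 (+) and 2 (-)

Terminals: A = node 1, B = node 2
Nodal analysis, taking node 2 as the 0 V reference.
Source V1 fixes V_0 = 10 V.
KCL at each unknown node (sum of currents leaving = 0; resistances in Ω):
  Node 1: (V_1 - 10)/30 + (V_1 - 0)/200 = 0
Collecting terms: 0.03833 × V_1 = 0.3333  =>  V_1 = 8.696 V
Power in each resistor, P = (ΔV)²/R:
  P_R1 = (10 - 8.696)²/30 = 0.05671 W
  P_R2 = (8.696 - 0)²/200 = 0.3781 W
P_total = P_R1 + P_R2 = 0.4348 W

Final answer: 0.4348 W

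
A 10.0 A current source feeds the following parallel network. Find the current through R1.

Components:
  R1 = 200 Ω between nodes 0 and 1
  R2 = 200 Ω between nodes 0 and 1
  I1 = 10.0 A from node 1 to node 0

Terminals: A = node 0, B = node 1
All resistors sit directly between nodes 0 and 1, so they are in parallel and share one voltage V; the full source current 10 A splits among them.
1/R_par = 1/200 + 1/200 = 0.01 S  =>  R_par = 100 Ω
V = I × R_par = 10 × 100 = 1000 V
I_R1 = V/R1 = 1000/200 = 5 A

Final answer: 5 A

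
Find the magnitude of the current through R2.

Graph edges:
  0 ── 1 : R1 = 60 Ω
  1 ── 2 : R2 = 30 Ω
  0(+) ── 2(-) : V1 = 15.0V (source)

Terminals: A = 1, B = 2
Nodal analysis, taking node 2 as the 0 V reference.
Source V1 fixes V_0 = 15 V.
KCL at each unknown node (sum of currents leaving = 0; resistances in Ω):
  Node 1: (V_1 - 15)/60 + (V_1 - 0)/30 = 0
Collecting terms: 0.05 × V_1 = 0.25  =>  V_1 = 5 V
I_R2 = (V_1 - V_2)/R2 = (5 - 0)/30 = 0.1667 A
|I_R2| = 0.1667 A

Final answer: |I_R2| = 0.1667 A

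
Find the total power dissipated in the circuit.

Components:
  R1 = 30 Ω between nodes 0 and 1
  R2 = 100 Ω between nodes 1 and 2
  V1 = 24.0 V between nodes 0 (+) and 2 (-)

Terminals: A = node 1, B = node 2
Nodal analysis, taking node 2 as the 0 V reference.
Source V1 fixes V_0 = 24 V.
KCL at each unknown node (sum of currents leaving = 0; resistances in Ω):
  Node 1: (V_1 - 24)/30 + (V_1 - 0)/100 = 0
Collecting terms: 0.04333 × V_1 = 0.8  =>  V_1 = 18.46 V
Power in each resistor, P = (ΔV)²/R:
  P_R1 = (24 - 18.46)²/30 = 1.022 W
  P_R2 = (18.46 - 0)²/100 = 3.408 W
P_total = P_R1 + P_R2 = 4.431 W

Final answer: 4.431 W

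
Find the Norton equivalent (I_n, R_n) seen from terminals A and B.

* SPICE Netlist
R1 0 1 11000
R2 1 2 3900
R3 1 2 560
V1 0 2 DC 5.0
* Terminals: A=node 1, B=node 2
Find the Thévenin equivalent first; then I_n = V_th/R_th and R_n = R_th.
Step 1 — V_th is the open-circuit voltage V_A - V_B (nothing connected across the terminals).
Nodal analysis, taking node 2 as the 0 V reference.
Source V1 fixes V_0 = 5 V.
KCL at each unknown node (sum of currents leaving = 0; resistances in Ω):
  Node 1: (V_1 - 5)/11000 + (V_1 - 0)/3900 + (V_1 - 0)/560 = 0
Collecting terms: 0.002133 × V_1 = 0.0004545  =>  V_1 = 0.2131 V
V_th = V_1 - V_2 = 0.2131 - 0 = 0.2131 V
Step 2 — R_th: zero the source — replace V1 by a short circuit (node 2 merges into node 0) — and find the resistance seen between A (node 1) and B (node 0).
Reduce the network between node 1 (A) and node 0 (B) by series/parallel combination:
  Rp1 = R1 ‖ R2 ‖ R3 (parallel, all between nodes 0 and 1) = 1/(1/11000 + 1/3900 + 1/560) = 468.8 Ω
R_th = 468.8 Ω
I_n = V_th/R_th = 0.2131/468.8 = 0.0004545 A, and R_n = R_th = 468.8 Ω

Final answer: I_n = 0.0004545 A, R_n = 468.8 Ω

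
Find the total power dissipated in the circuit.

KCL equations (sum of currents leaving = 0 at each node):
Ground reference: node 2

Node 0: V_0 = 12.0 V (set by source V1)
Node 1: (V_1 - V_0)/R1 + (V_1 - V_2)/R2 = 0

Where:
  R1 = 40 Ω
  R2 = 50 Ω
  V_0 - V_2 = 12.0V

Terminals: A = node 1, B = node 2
Nodal analysis, taking node 2 as the 0 V reference.
Source V1 fixes V_0 = 12 V.
KCL at each unknown node (sum of currents leaving = 0; resistances in Ω):
  Node 1: (V_1 - 12)/40 + (V_1 - 0)/50 = 0
Collecting terms: 0.045 × V_1 = 0.3  =>  V_1 = 6.667 V
Power in each resistor, P = (ΔV)²/R:
  P_R1 = (12 - 6.667)²/40 = 0.7111 W
  P_R2 = (6.667 - 0)²/50 = 0.8889 W
P_total = P_R1 + P_R2 = 1.6 W

Final answer: 1.6 W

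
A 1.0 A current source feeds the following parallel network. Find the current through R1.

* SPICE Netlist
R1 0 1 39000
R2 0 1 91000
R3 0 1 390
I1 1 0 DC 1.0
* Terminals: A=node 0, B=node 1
All resistors sit directly between nodes 0 and 1, so they are in parallel and share one voltage V; the full source current 1 A splits among them.
1/R_par = 1/39000 + 1/91000 + 1/390 = 0.002601 S  =>  R_par = 384.5 Ω
V = I × R_par = 1 × 384.5 = 384.5 V
I_R1 = V/R1 = 384.5/39000 = 0.009859 A

Final answer: 0.009859 A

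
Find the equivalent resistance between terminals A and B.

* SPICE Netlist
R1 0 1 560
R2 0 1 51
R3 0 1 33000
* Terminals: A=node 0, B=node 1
Reduce the network between node 0 (A) and node 1 (B) by series/parallel combination:
  Rp1 = R1 ‖ R2 ‖ R3 (parallel, all between nodes 0 and 1) = 1/(1/560 + 1/51 + 1/33000) = 46.68 Ω
R_eq = 46.68 Ω

Final answer: 46.68 Ω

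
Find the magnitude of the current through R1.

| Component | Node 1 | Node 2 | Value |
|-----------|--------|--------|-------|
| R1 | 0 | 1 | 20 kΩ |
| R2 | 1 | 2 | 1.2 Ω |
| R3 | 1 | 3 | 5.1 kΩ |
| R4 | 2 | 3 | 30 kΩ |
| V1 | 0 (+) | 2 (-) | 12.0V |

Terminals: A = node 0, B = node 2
Nodal analysis, taking node 2 as the 0 V reference.
Source V1 fixes V_0 = 12 V.
KCL at each unknown node (sum of currents leaving = 0; resistances in Ω):
  Node 1: (V_1 - 12)/20000 + (V_1 - 0)/1.2 + (V_1 - V_3)/5100 = 0
  Node 3: (V_3 - V_1)/5100 + (V_3 - 0)/30000 = 0
Collecting terms (coefficients in siemens):
  0.8336·V_1 - 0.0001961·V_3 = 0.0006
  0.0002294·V_3 - 0.0001961·V_1 = 0
Determinant D = (0.8336)(0.0002294) - (-0.0001961)(-0.0001961) = 0.0001912
V_1 = [(0.0006)(0.0002294) - (-0.0001961)(0)]/D = 0.0007199 V
V_3 = [(0.8336)(0) - (0.0006)(-0.0001961)]/D = 0.0006153 V
I_R1 = (V_0 - V_1)/R1 = (12 - 0.0007199)/20000 = 0.0006 A
|I_R1| = 0.0006 A

Final answer: |I_R1| = 0.0006 A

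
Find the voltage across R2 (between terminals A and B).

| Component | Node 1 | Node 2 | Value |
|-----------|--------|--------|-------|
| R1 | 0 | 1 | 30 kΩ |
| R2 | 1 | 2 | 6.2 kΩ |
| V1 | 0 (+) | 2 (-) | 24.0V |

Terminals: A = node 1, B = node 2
R1 and R2 are in series across V1 (node 0 → node 1 → node 2), and the output A–B is taken across R2, so this is a voltage divider.
Series current: I = V1/(R1 + R2) = 24/(30000 + 6200) = 24/36200 = 0.000663 A
V_R2 = I × R2 = V1 × R2/(R1 + R2) = 24 × 6200/36200 = 4.11 V

Final answer: 4.11 V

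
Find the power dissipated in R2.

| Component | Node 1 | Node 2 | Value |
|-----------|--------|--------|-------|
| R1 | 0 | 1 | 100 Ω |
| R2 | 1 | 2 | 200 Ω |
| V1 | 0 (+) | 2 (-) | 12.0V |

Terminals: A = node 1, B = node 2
Nodal analysis, taking node 2 as the 0 V reference.
Source V1 fixes V_0 = 12 V.
KCL at each unknown node (sum of currents leaving = 0; resistances in Ω):
  Node 1: (V_1 - 12)/100 + (V_1 - 0)/200 = 0
Collecting terms: 0.015 × V_1 = 0.12  =>  V_1 = 8 V
I_R2 = (V_1 - V_2)/R2 = (8 - 0)/200 = 0.04 A
P_R2 = I_R2² × R2 = (0.04)² × 200 = 0.32 W

Final answer: 0.32 W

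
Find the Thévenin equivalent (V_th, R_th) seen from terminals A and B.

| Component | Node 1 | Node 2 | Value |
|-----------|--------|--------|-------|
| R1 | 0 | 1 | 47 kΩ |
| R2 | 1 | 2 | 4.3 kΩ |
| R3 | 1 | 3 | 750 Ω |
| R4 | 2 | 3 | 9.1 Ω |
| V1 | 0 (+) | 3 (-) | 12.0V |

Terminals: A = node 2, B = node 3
Step 1 — V_th is the open-circuit voltage V_A - V_B (nothing connected across the terminals).
Nodal analysis, taking node 3 as the 0 V reference.
Source V1 fixes V_0 = 12 V.
KCL at each unknown node (sum of currents leaving = 0; resistances in Ω):
  Node 1: (V_1 - 12)/47000 + (V_1 - V_2)/4300 + (V_1 - 0)/750 = 0
  Node 2: (V_2 - V_1)/4300 + (V_2 - 0)/9.1 = 0
Collecting terms (coefficients in siemens):
  0.001587·V_1 - 0.0002326·V_2 = 0.0002553
  0.1101·V_2 - 0.0002326·V_1 = 0
Determinant D = (0.001587)(0.1101) - (-0.0002326)(-0.0002326) = 0.0001747
V_1 = [(0.0002553)(0.1101) - (-0.0002326)(0)]/D = 0.1609 V
V_2 = [(0.001587)(0) - (0.0002553)(-0.0002326)]/D = 0.0003398 V
V_th = V_2 - V_3 = 0.0003398 - 0 = 0.0003398 V
Step 2 — R_th: zero the source — replace V1 by a short circuit (node 3 merges into node 0) — and find the resistance seen between A (node 2) and B (node 0).
Reduce the network between node 2 (A) and node 0 (B) by series/parallel combination:
  Rp1 = R1 ‖ R3 (parallel, both between nodes 0 and 1) = 1/(1/47000 + 1/750) = 738.2 Ω
  Rs1 = R2 + Rp1 (series, joined only at node 1) = 4300 + 738.2 = 5038 Ω
  Rp2 = R4 ‖ Rs1 (parallel, both between nodes 0 and 2) = 1/(1/9.1 + 1/5038) = 9.084 Ω
R_th = 9.084 Ω

Final answer: V_th = 0.0003398 V, R_th = 9.084 Ω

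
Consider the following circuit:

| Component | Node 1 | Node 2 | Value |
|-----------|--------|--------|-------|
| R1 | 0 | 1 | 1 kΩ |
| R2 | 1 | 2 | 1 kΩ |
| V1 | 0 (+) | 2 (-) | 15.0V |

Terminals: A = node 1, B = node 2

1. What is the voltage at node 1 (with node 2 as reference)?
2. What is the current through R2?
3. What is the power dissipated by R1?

Nodal analysis, taking node 2 as the 0 V reference.
Source V1 fixes V_0 = 15 V.
KCL at each unknown node (sum of currents leaving = 0; resistances in Ω):
  Node 1: (V_1 - 15)/1000 + (V_1 - 0)/1000 = 0
Collecting terms: 0.002 × V_1 = 0.015  =>  V_1 = 7.5 V
Part 1:
  Read off the nodal solution: V_1 = 7.5 V
Part 2:
  I_R2 = (V_1 - V_2)/R2 = (7.5 - 0)/1000 = 0.0075 A
  Magnitude: I_R2 = 0.0075 A
Part 3:
  I_R1 = (V_0 - V_1)/R1 = (15 - 7.5)/1000 = 0.0075 A
  P_R1 = I_R1² × R1 = (0.0075)² × 1000 = 0.05625 W

Final answers:
1. V_1 = 7.5 V
2. I_R2 = 0.0075 A
3. P_R1 = 0.05625 W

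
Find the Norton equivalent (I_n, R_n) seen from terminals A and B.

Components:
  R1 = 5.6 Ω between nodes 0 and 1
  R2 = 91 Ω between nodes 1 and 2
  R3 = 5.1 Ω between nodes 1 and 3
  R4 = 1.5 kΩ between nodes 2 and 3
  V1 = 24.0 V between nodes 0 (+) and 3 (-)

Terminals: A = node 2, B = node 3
Find the Thévenin equivalent first; then I_n = V_th/R_th and R_n = R_th.
Step 1 — V_th is the open-circuit voltage V_A - V_B (nothing connected across the terminals).
Nodal analysis, taking node 3 as the 0 V reference.
Source V1 fixes V_0 = 24 V.
KCL at each unknown node (sum of currents leaving = 0; resistances in Ω):
  Node 1: (V_1 - 24)/5.6 + (V_1 - V_2)/91 + (V_1 - 0)/5.1 = 0
  Node 2: (V_2 - V_1)/91 + (V_2 - 0)/1500 = 0
Collecting terms (coefficients in siemens):
  0.3856·V_1 - 0.01099·V_2 = 4.286
  0.01166·V_2 - 0.01099·V_1 = 0
Determinant D = (0.3856)(0.01166) - (-0.01099)(-0.01099) = 0.004374
V_1 = [(4.286)(0.01166) - (-0.01099)(0)]/D = 11.42 V
V_2 = [(0.3856)(0) - (4.286)(-0.01099)]/D = 10.77 V
V_th = V_2 - V_3 = 10.77 - 0 = 10.77 V
Step 2 — R_th: zero the source — replace V1 by a short circuit (node 3 merges into node 0) — and find the resistance seen between A (node 2) and B (node 0).
Reduce the network between node 2 (A) and node 0 (B) by series/parallel combination:
  Rp1 = R1 ‖ R3 (parallel, both between nodes 0 and 1) = 1/(1/5.6 + 1/5.1) = 2.669 Ω
  Rs1 = R2 + Rp1 (series, joined only at node 1) = 91 + 2.669 = 93.67 Ω
  Rp2 = R4 ‖ Rs1 (parallel, both between nodes 0 and 2) = 1/(1/1500 + 1/93.67) = 88.16 Ω
R_th = 88.16 Ω
I_n = V_th/R_th = 10.77/88.16 = 0.1221 A, and R_n = R_th = 88.16 Ω

Final answer: I_n = 0.1221 A, R_n = 88.16 Ω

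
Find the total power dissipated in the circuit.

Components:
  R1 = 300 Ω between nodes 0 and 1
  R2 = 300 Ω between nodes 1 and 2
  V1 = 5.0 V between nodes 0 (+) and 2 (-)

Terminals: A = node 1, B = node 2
Nodal analysis, taking node 2 as the 0 V reference.
Source V1 fixes V_0 = 5 V.
KCL at each unknown node (sum of currents leaving = 0; resistances in Ω):
  Node 1: (V_1 - 5)/300 + (V_1 - 0)/300 = 0
Collecting terms: 0.006667 × V_1 = 0.01667  =>  V_1 = 2.5 V
Power in each resistor, P = (ΔV)²/R:
  P_R1 = (5 - 2.5)²/300 = 0.02083 W
  P_R2 = (2.5 - 0)²/300 = 0.02083 W
P_total = P_R1 + P_R2 = 0.04167 W

Final answer: 0.04167 W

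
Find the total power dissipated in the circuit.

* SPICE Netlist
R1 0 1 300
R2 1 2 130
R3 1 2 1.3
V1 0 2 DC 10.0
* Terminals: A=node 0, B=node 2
Nodal analysis, taking node 2 as the 0 V reference.
Source V1 fixes V_0 = 10 V.
KCL at each unknown node (sum of currents leaving = 0; resistances in Ω):
  Node 1: (V_1 - 10)/300 + (V_1 - 0)/130 + (V_1 - 0)/1.3 = 0
Collecting terms: 0.7803 × V_1 = 0.03333  =>  V_1 = 0.04272 V
Power in each resistor, P = (ΔV)²/R:
  P_R1 = (10 - 0.04272)²/300 = 0.3305 W
  P_R2 = (0.04272 - 0)²/130 = 0.00001404 W
  P_R3 = (0.04272 - 0)²/1.3 = 0.001404 W
P_total = P_R1 + P_R2 + P_R3 = 0.3319 W

Final answer: 0.3319 W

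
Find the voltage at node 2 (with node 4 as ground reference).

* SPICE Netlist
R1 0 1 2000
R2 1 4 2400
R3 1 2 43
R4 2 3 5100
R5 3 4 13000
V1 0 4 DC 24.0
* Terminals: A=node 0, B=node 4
Nodal analysis, taking node 4 as the 0 V reference.
Source V1 fixes V_0 = 24 V.
KCL at each unknown node (sum of currents leaving = 0; resistances in Ω):
  Node 1: (V_1 - 24)/2000 + (V_1 - 0)/2400 + (V_1 - V_2)/43 = 0
  Node 2: (V_2 - V_1)/43 + (V_2 - V_3)/5100 = 0
  Node 3: (V_3 - V_2)/5100 + (V_3 - 0)/13000 = 0
Collecting terms (coefficients in siemens):
  0.02417·V_1 - 0.02326·V_2 = 0.012
  0.02345·V_2 - 0.02326·V_1 - 0.0001961·V_3 = 0
  0.000273·V_3 - 0.0001961·V_2 = 0
Solving these 3 simultaneous equations (Gaussian elimination) gives:
  V_1 = 12.35 V, V_2 = 12.32 V, V_3 = 8.848 V
The requested potential is V_2 = 12.32 V.

Final answer: V_2 = 12.32 V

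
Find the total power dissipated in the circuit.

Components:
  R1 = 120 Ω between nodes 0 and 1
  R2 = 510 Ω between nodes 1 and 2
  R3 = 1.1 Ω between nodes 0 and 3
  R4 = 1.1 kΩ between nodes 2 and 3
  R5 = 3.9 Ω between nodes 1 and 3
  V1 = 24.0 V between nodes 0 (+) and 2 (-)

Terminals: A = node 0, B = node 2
Nodal analysis, taking node 2 as the 0 V reference.
Source V1 fixes V_0 = 24 V.
KCL at each unknown node (sum of currents leaving = 0; resistances in Ω):
  Node 1: (V_1 - 24)/120 + (V_1 - 0)/510 + (V_1 - V_3)/3.9 = 0
  Node 3: (V_3 - 24)/1.1 + (V_3 - 0)/1100 + (V_3 - V_1)/3.9 = 0
Collecting terms (coefficients in siemens):
  0.2667·V_1 - 0.2564·V_3 = 0.2
  1.166·V_3 - 0.2564·V_1 = 21.82
Determinant D = (0.2667)(1.166) - (-0.2564)(-0.2564) = 0.2453
V_1 = [(0.2)(1.166) - (-0.2564)(21.82)]/D = 23.75 V
V_3 = [(0.2667)(21.82) - (0.2)(-0.2564)]/D = 23.93 V
Power in each resistor, P = (ΔV)²/R:
  P_R1 = (24 - 23.75)²/120 = 0.0005065 W
  P_R2 = (23.75 - 0)²/510 = 1.106 W
  P_R3 = (24 - 23.93)²/1.1 = 0.004831 W
  P_R4 = (0 - 23.93)²/1100 = 0.5205 W
  P_R5 = (23.75 - 23.93)²/3.9 = 0.00773 W
P_total = P_R1 + P_R2 + P_R3 + P_R4 + P_R5 = 1.64 W

Final answer: 1.64 W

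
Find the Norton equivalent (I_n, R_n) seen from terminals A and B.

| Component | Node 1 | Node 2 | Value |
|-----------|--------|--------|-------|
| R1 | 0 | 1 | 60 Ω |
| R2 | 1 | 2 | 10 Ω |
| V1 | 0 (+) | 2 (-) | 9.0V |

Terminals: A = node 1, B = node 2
Find the Thévenin equivalent first; then I_n = V_th/R_th and R_n = R_th.
Step 1 — V_th is the open-circuit voltage V_A - V_B (nothing connected across the terminals).
Nodal analysis, taking node 2 as the 0 V reference.
Source V1 fixes V_0 = 9 V.
KCL at each unknown node (sum of currents leaving = 0; resistances in Ω):
  Node 1: (V_1 - 9)/60 + (V_1 - 0)/10 = 0
Collecting terms: 0.1167 × V_1 = 0.15  =>  V_1 = 1.286 V
V_th = V_1 - V_2 = 1.286 - 0 = 1.286 V
Step 2 — R_th: zero the source — replace V1 by a short circuit (node 2 merges into node 0) — and find the resistance seen between A (node 1) and B (node 0).
Reduce the network between node 1 (A) and node 0 (B) by series/parallel combination:
  Rp1 = R1 ‖ R2 (parallel, both between nodes 0 and 1) = 1/(1/60 + 1/10) = 8.571 Ω
R_th = 8.571 Ω
I_n = V_th/R_th = 1.286/8.571 = 0.15 A, and R_n = R_th = 8.571 Ω

Final answer: I_n = 0.15 A, R_n = 8.571 Ω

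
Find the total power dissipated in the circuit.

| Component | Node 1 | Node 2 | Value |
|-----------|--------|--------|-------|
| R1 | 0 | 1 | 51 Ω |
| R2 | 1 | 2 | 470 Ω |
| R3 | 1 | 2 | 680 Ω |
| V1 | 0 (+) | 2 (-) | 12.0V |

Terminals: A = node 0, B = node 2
Nodal analysis, taking node 2 as the 0 V reference.
Source V1 fixes V_0 = 12 V.
KCL at each unknown node (sum of currents leaving = 0; resistances in Ω):
  Node 1: (V_1 - 12)/51 + (V_1 - 0)/470 + (V_1 - 0)/680 = 0
Collecting terms: 0.02321 × V_1 = 0.2353  =>  V_1 = 10.14 V
Power in each resistor, P = (ΔV)²/R:
  P_R1 = (12 - 10.14)²/51 = 0.06788 W
  P_R2 = (10.14 - 0)²/470 = 0.2187 W
  P_R3 = (10.14 - 0)²/680 = 0.1512 W
P_total = P_R1 + P_R2 + P_R3 = 0.4378 W

Final answer: 0.4378 W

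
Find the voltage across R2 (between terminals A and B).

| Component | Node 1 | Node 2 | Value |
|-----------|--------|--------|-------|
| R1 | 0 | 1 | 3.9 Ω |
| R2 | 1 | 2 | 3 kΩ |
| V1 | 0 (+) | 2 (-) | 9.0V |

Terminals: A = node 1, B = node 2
R1 and R2 are in series across V1 (node 0 → node 1 → node 2), and the output A–B is taken across R2, so this is a voltage divider.
Series current: I = V1/(R1 + R2) = 9/(3.9 + 3000) = 9/3004 = 0.002996 A
V_R2 = I × R2 = V1 × R2/(R1 + R2) = 9 × 3000/3004 = 8.988 V

Final answer: 8.988 V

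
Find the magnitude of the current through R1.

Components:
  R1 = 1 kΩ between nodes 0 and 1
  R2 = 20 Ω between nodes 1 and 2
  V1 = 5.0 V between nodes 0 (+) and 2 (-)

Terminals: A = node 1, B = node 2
Nodal analysis, taking node 2 as the 0 V reference.
Source V1 fixes V_0 = 5 V.
KCL at each unknown node (sum of currents leaving = 0; resistances in Ω):
  Node 1: (V_1 - 5)/1000 + (V_1 - 0)/20 = 0
Collecting terms: 0.051 × V_1 = 0.005  =>  V_1 = 0.09804 V
I_R1 = (V_0 - V_1)/R1 = (5 - 0.09804)/1000 = 0.004902 A
|I_R1| = 0.004902 A

Final answer: |I_R1| = 0.004902 A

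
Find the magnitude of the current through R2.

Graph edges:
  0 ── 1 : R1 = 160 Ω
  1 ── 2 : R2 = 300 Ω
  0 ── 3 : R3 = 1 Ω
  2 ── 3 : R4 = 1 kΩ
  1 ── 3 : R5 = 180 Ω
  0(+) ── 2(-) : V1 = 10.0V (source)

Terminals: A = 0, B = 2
Nodal analysis, taking node 2 as the 0 V reference.
Source V1 fixes V_0 = 10 V.
KCL at each unknown node (sum of currents leaving = 0; resistances in Ω):
  Node 1: (V_1 - 10)/160 + (V_1 - 0)/300 + (V_1 - V_3)/180 = 0
  Node 3: (V_3 - 10)/1 + (V_3 - 0)/1000 + (V_3 - V_1)/180 = 0
Collecting terms (coefficients in siemens):
  0.01514·V_1 - 0.005556·V_3 = 0.0625
  1.007·V_3 - 0.005556·V_1 = 10
Determinant D = (0.01514)(1.007) - (-0.005556)(-0.005556) = 0.01521
V_1 = [(0.0625)(1.007) - (-0.005556)(10)]/D = 7.79 V
V_3 = [(0.01514)(10) - (0.0625)(-0.005556)]/D = 9.978 V
I_R2 = (V_1 - V_2)/R2 = (7.79 - 0)/300 = 0.02597 A
|I_R2| = 0.02597 A

Final answer: |I_R2| = 0.02597 A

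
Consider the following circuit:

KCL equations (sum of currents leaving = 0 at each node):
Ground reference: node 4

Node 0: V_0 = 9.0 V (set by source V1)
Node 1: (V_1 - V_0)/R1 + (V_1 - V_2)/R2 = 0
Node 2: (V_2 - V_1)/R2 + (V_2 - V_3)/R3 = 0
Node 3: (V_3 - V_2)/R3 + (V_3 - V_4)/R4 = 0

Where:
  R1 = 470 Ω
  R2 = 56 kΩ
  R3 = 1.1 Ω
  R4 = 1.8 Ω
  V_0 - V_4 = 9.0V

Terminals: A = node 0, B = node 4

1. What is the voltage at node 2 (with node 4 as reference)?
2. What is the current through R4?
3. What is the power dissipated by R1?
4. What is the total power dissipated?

Nodal analysis, taking node 4 as the 0 V reference.
Source V1 fixes V_0 = 9 V.
KCL at each unknown node (sum of currents leaving = 0; resistances in Ω):
  Node 1: (V_1 - 9)/470 + (V_1 - V_2)/56000 = 0
  Node 2: (V_2 - V_1)/56000 + (V_2 - V_3)/1.1 = 0
  Node 3: (V_3 - V_2)/1.1 + (V_3 - 0)/1.8 = 0
Collecting terms (coefficients in siemens):
  0.002146·V_1 - 0.00001786·V_2 = 0.01915
  0.9091·V_2 - 0.00001786·V_1 - 0.9091·V_3 = 0
  1.465·V_3 - 0.9091·V_2 = 0
Solving these 3 simultaneous equations (Gaussian elimination) gives:
  V_1 = 8.925 V, V_2 = 0.0004622 V, V_3 = 0.0002869 V
Part 1:
  Read off the nodal solution: V_2 = 0.0004622 V
Part 2:
  I_R4 = (V_3 - V_4)/R4 = (0.0002869 - 0)/1.8 = 0.0001594 A
  Magnitude: I_R4 = 0.0001594 A
Part 3:
  I_R1 = (V_0 - V_1)/R1 = (9 - 8.925)/470 = 0.0001594 A
  P_R1 = I_R1² × R1 = (0.0001594)² × 470 = 0.00001194 W
Part 4:
  Power in each resistor, P = (ΔV)²/R:
    P_R1 = (9 - 8.925)²/470 = 0.00001194 W
    P_R2 = (8.925 - 0.0004622)²/56000 = 0.001422 W
    P_R3 = (0.0004622 - 0.0002869)²/1.1 = 0.00000002794 W
    P_R4 = (0.0002869 - 0)²/1.8 = 0.00000004572 W
  P_total = P_R1 + P_R2 + P_R3 + P_R4 = 0.001434 W

Final answers:
1. V_2 = 0.0004622 V
2. I_R4 = 0.0001594 A
3. P_R1 = 1.194e-05 W
4. P_total = 0.001434 W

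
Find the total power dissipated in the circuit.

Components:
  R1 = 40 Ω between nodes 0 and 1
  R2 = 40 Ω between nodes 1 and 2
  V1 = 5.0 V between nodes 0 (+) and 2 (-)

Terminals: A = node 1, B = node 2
Nodal analysis, taking node 2 as the 0 V reference.
Source V1 fixes V_0 = 5 V.
KCL at each unknown node (sum of currents leaving = 0; resistances in Ω):
  Node 1: (V_1 - 5)/40 + (V_1 - 0)/40 = 0
Collecting terms: 0.05 × V_1 = 0.125  =>  V_1 = 2.5 V
Power in each resistor, P = (ΔV)²/R:
  P_R1 = (5 - 2.5)²/40 = 0.1562 W
  P_R2 = (2.5 - 0)²/40 = 0.1562 W
P_total = P_R1 + P_R2 = 0.3125 W

Final answer: 0.3125 W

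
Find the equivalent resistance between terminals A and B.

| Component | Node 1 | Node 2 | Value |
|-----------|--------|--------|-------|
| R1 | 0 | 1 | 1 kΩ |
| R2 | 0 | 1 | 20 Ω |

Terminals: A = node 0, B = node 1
Reduce the network between node 0 (A) and node 1 (B) by series/parallel combination:
  Rp1 = R1 ‖ R2 (parallel, both between nodes 0 and 1) = 1/(1/1000 + 1/20) = 19.61 Ω
R_eq = 19.61 Ω

Final answer: 19.61 Ω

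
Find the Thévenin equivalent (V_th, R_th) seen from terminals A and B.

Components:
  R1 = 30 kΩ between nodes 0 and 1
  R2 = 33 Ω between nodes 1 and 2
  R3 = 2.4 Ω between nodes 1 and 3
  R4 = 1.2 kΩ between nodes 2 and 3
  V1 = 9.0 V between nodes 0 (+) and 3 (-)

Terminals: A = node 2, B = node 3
Step 1 — V_th is the open-circuit voltage V_A - V_B (nothing connected across the terminals).
Nodal analysis, taking node 3 as the 0 V reference.
Source V1 fixes V_0 = 9 V.
KCL at each unknown node (sum of currents leaving = 0; resistances in Ω):
  Node 1: (V_1 - 9)/30000 + (V_1 - V_2)/33 + (V_1 - 0)/2.4 = 0
  Node 2: (V_2 - V_1)/33 + (V_2 - 0)/1200 = 0
Collecting terms (coefficients in siemens):
  0.447·V_1 - 0.0303·V_2 = 0.0003
  0.03114·V_2 - 0.0303·V_1 = 0
Determinant D = (0.447)(0.03114) - (-0.0303)(-0.0303) = 0.013
V_1 = [(0.0003)(0.03114) - (-0.0303)(0)]/D = 0.0007185 V
V_2 = [(0.447)(0) - (0.0003)(-0.0303)]/D = 0.0006993 V
V_th = V_2 - V_3 = 0.0006993 - 0 = 0.0006993 V
Step 2 — R_th: zero the source — replace V1 by a short circuit (node 3 merges into node 0) — and find the resistance seen between A (node 2) and B (node 0).
Reduce the network between node 2 (A) and node 0 (B) by series/parallel combination:
  Rp1 = R1 ‖ R3 (parallel, both between nodes 0 and 1) = 1/(1/30000 + 1/2.4) = 2.4 Ω
  Rs1 = R2 + Rp1 (series, joined only at node 1) = 33 + 2.4 = 35.4 Ω
  Rp2 = R4 ‖ Rs1 (parallel, both between nodes 0 and 2) = 1/(1/1200 + 1/35.4) = 34.39 Ω
R_th = 34.39 Ω

Final answer: V_th = 0.0006993 V, R_th = 34.39 Ω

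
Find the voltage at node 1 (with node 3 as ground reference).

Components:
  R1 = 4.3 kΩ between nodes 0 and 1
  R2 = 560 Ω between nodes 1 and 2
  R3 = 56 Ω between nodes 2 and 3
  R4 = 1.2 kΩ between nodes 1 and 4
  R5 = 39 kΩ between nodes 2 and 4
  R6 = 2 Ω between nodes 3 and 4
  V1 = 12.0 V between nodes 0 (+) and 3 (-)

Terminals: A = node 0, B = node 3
Nodal analysis, taking node 3 as the 0 V reference.
Source V1 fixes V_0 = 12 V.
KCL at each unknown node (sum of currents leaving = 0; resistances in Ω):
  Node 1: (V_1 - 12)/4300 + (V_1 - V_2)/560 + (V_1 - V_4)/1200 = 0
  Node 2: (V_2 - V_1)/560 + (V_2 - 0)/56 + (V_2 - V_4)/39000 = 0
  Node 4: (V_4 - V_1)/1200 + (V_4 - V_2)/39000 + (V_4 - 0)/2 = 0
Collecting terms (coefficients in siemens):
  0.002852·V_1 - 0.001786·V_2 - 0.0008333·V_4 = 0.002791
  0.01967·V_2 - 0.001786·V_1 - 0.00002564·V_4 = 0
  0.5009·V_4 - 0.0008333·V_1 - 0.00002564·V_2 = 0
Solving these 3 simultaneous equations (Gaussian elimination) gives:
  V_1 = 1.038 V, V_2 = 0.09426 V, V_4 = 0.001732 V
The requested potential is V_1 = 1.038 V.

Final answer: V_1 = 1.038 V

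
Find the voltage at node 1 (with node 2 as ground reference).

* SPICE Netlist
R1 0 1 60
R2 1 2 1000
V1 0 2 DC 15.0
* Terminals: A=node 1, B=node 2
Nodal analysis, taking node 2 as the 0 V reference.
Source V1 fixes V_0 = 15 V.
KCL at each unknown node (sum of currents leaving = 0; resistances in Ω):
  Node 1: (V_1 - 15)/60 + (V_1 - 0)/1000 = 0
Collecting terms: 0.01767 × V_1 = 0.25  =>  V_1 = 14.15 V
The requested potential is V_1 = 14.15 V.

Final answer: V_1 = 14.15 V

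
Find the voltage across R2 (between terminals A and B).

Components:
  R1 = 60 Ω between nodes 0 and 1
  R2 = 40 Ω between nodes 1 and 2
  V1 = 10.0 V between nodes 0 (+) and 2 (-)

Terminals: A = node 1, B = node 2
R1 and R2 are in series across V1 (node 0 → node 1 → node 2), and the output A–B is taken across R2, so this is a voltage divider.
Series current: I = V1/(R1 + R2) = 10/(60 + 40) = 10/100 = 0.1 A
V_R2 = I × R2 = V1 × R2/(R1 + R2) = 10 × 40/100 = 4 V

Final answer: 4 V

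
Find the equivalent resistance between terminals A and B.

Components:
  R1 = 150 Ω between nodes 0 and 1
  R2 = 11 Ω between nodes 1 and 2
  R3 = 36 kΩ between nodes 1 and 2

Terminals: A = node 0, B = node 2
Reduce the network between node 0 (A) and node 2 (B) by series/parallel combination:
  Rp1 = R2 ‖ R3 (parallel, both between nodes 1 and 2) = 1/(1/11 + 1/36000) = 11 Ω
  Rs1 = R1 + Rp1 (series, joined only at node 1) = 150 + 11 = 161 Ω
R_eq = 161 Ω

Final answer: 161 Ω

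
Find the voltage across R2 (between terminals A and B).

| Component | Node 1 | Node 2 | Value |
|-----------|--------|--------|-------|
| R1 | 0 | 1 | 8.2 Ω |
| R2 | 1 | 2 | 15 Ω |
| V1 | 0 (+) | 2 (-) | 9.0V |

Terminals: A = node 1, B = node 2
R1 and R2 are in series across V1 (node 0 → node 1 → node 2), and the output A–B is taken across R2, so this is a voltage divider.
Series current: I = V1/(R1 + R2) = 9/(8.2 + 15) = 9/23.2 = 0.3879 A
V_R2 = I × R2 = V1 × R2/(R1 + R2) = 9 × 15/23.2 = 5.819 V

Final answer: 5.819 V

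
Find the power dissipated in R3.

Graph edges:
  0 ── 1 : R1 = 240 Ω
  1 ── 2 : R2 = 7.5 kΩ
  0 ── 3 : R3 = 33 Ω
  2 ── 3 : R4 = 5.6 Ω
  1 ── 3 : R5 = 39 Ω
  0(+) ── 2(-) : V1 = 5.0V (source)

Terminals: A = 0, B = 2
Nodal analysis, taking node 2 as the 0 V reference.
Source V1 fixes V_0 = 5 V.
KCL at each unknown node (sum of currents leaving = 0; resistances in Ω):
  Node 1: (V_1 - 5)/240 + (V_1 - 0)/7500 + (V_1 - V_3)/39 = 0
  Node 3: (V_3 - 5)/33 + (V_3 - 0)/5.6 + (V_3 - V_1)/39 = 0
Collecting terms (coefficients in siemens):
  0.02994·V_1 - 0.02564·V_3 = 0.02083
  0.2345·V_3 - 0.02564·V_1 = 0.1515
Determinant D = (0.02994)(0.2345) - (-0.02564)(-0.02564) = 0.006364
V_1 = [(0.02083)(0.2345) - (-0.02564)(0.1515)]/D = 1.378 V
V_3 = [(0.02994)(0.1515) - (0.02083)(-0.02564)]/D = 0.7968 V
I_R3 = (V_0 - V_3)/R3 = (5 - 0.7968)/33 = 0.1274 A
P_R3 = I_R3² × R3 = (0.1274)² × 33 = 0.5354 W

Final answer: 0.5354 W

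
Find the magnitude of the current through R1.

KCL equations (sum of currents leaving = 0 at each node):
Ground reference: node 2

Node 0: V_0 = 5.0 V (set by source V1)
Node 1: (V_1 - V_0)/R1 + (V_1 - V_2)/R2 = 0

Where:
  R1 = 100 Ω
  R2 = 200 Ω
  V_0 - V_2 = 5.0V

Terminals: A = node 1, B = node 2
Nodal analysis, taking node 2 as the 0 V reference.
Source V1 fixes V_0 = 5 V.
KCL at each unknown node (sum of currents leaving = 0; resistances in Ω):
  Node 1: (V_1 - 5)/100 + (V_1 - 0)/200 = 0
Collecting terms: 0.015 × V_1 = 0.05  =>  V_1 = 3.333 V
I_R1 = (V_0 - V_1)/R1 = (5 - 3.333)/100 = 0.01667 A
|I_R1| = 0.01667 A

Final answer: |I_R1| = 0.01667 A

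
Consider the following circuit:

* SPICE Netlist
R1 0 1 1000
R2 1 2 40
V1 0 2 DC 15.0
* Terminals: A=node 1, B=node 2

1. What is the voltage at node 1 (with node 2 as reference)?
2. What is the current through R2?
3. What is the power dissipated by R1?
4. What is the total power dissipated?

Nodal analysis, taking node 2 as the 0 V reference.
Source V1 fixes V_0 = 15 V.
KCL at each unknown node (sum of currents leaving = 0; resistances in Ω):
  Node 1: (V_1 - 15)/1000 + (V_1 - 0)/40 = 0
Collecting terms: 0.026 × V_1 = 0.015  =>  V_1 = 0.5769 V
Part 1:
  Read off the nodal solution: V_1 = 0.5769 V
Part 2:
  I_R2 = (V_1 - V_2)/R2 = (0.5769 - 0)/40 = 0.01442 A
  Magnitude: I_R2 = 0.01442 A
Part 3:
  I_R1 = (V_0 - V_1)/R1 = (15 - 0.5769)/1000 = 0.01442 A
  P_R1 = I_R1² × R1 = (0.01442)² × 1000 = 0.208 W
Part 4:
  Power in each resistor, P = (ΔV)²/R:
    P_R1 = (15 - 0.5769)²/1000 = 0.208 W
    P_R2 = (0.5769 - 0)²/40 = 0.008321 W
  P_total = P_R1 + P_R2 = 0.2163 W

Final answers:
1. V_1 = 0.5769 V
2. I_R2 = 0.01442 A
3. P_R1 = 0.208 W
4. P_total = 0.2163 W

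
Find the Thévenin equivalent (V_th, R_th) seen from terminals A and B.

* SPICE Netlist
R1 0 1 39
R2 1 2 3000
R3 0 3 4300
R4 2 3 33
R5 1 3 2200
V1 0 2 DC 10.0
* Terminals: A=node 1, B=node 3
Step 1 — V_th is the open-circuit voltage V_A - V_B (nothing connected across the terminals).
Nodal analysis, taking node 2 as the 0 V reference.
Source V1 fixes V_0 = 10 V.
KCL at each unknown node (sum of currents leaving = 0; resistances in Ω):
  Node 1: (V_1 - 10)/39 + (V_1 - 0)/3000 + (V_1 - V_3)/2200 = 0
  Node 3: (V_3 - 10)/4300 + (V_3 - 0)/33 + (V_3 - V_1)/2200 = 0
Collecting terms (coefficients in siemens):
  0.02643·V_1 - 0.0004545·V_3 = 0.2564
  0.03099·V_3 - 0.0004545·V_1 = 0.002326
Determinant D = (0.02643)(0.03099) - (-0.0004545)(-0.0004545) = 0.0008188
V_1 = [(0.2564)(0.03099) - (-0.0004545)(0.002326)]/D = 9.706 V
V_3 = [(0.02643)(0.002326) - (0.2564)(-0.0004545)]/D = 0.2174 V
V_th = V_1 - V_3 = 9.706 - 0.2174 = 9.488 V
Step 2 — R_th: zero the source — replace V1 by a short circuit (node 2 merges into node 0) — and find the resistance seen between A (node 1) and B (node 3).
Reduce the network between node 1 (A) and node 3 (B) by series/parallel combination:
  Rp1 = R1 ‖ R2 (parallel, both between nodes 0 and 1) = 1/(1/39 + 1/3000) = 38.5 Ω
  Rp2 = R3 ‖ R4 (parallel, both between nodes 0 and 3) = 1/(1/4300 + 1/33) = 32.75 Ω
  Rs1 = Rp1 + Rp2 (series, joined only at node 0) = 38.5 + 32.75 = 71.25 Ω
  Rp3 = R5 ‖ Rs1 (parallel, both between nodes 1 and 3) = 1/(1/2200 + 1/71.25) = 69.01 Ω
R_th = 69.01 Ω

Final answer: V_th = 9.488 V, R_th = 69.01 Ω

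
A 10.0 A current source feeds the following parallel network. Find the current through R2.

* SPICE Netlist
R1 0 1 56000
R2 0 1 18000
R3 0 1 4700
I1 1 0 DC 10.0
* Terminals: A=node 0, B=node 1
All resistors sit directly between nodes 0 and 1, so they are in parallel and share one voltage V; the full source current 10 A splits among them.
1/R_par = 1/56000 + 1/18000 + 1/4700 = 0.0002862 S  =>  R_par = 3494 Ω
V = I × R_par = 10 × 3494 = 34940 V
I_R2 = V/R2 = 34940/18000 = 1.941 A

Final answer: 1.941 A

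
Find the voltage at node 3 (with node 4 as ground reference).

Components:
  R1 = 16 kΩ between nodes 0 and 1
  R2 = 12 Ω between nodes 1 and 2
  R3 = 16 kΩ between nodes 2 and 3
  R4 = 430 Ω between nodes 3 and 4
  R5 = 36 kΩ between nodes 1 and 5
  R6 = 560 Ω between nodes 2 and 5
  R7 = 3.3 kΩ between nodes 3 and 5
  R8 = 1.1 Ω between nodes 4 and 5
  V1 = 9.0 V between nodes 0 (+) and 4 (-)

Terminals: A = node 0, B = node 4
Nodal analysis, taking node 4 as the 0 V reference.
Source V1 fixes V_0 = 9 V.
KCL at each unknown node (sum of currents leaving = 0; resistances in Ω):
  Node 1: (V_1 - 9)/16000 + (V_1 - V_2)/12 + (V_1 - V_5)/36000 = 0
  Node 2: (V_2 - V_1)/12 + (V_2 - V_3)/16000 + (V_2 - V_5)/560 = 0
  Node 3: (V_3 - V_2)/16000 + (V_3 - 0)/430 + (V_3 - V_5)/3300 = 0
  Node 5: (V_5 - V_1)/36000 + (V_5 - V_2)/560 + (V_5 - V_3)/3300 + (V_5 - 0)/1.1 = 0
Collecting terms (coefficients in siemens):
  0.08342·V_1 - 0.08333·V_2 - 0.00002778·V_5 = 0.0005625
  0.08518·V_2 - 0.08333·V_1 - 0.0000625·V_3 - 0.001786·V_5 = 0
  0.002691·V_3 - 0.0000625·V_2 - 0.000303·V_5 = 0
  0.9112·V_5 - 0.00002778·V_1 - 0.001786·V_2 - 0.000303·V_3 = 0
Solving these 4 simultaneous equations (Gaussian elimination) gives:
  V_1 = 0.2971 V, V_2 = 0.2906 V, V_3 = 0.006815 V, V_5 = 0.0005809 V
The requested potential is V_3 = 0.006815 V.

Final answer: V_3 = 0.006815 V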